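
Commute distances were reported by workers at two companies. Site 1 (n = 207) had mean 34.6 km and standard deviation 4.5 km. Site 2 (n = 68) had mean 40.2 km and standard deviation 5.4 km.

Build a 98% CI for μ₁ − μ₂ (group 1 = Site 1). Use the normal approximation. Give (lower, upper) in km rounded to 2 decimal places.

Standard errors of each mean: 4.5/√207 = 0.3128 and 5.4/√68 = 0.6548.
SE(x̄₁ − x̄₂) = √(0.3128² + 0.6548²) = 0.7257 for independent samples with unequal variances.
With z* = 2.326, the margin is 2.326 × 0.7257 = 1.6880.
x̄₁ − x̄₂ = 34.6 − 40.2 = -5.6000; the interval is -5.6000 ± 1.6880 = (-7.29, -3.91).

(-7.29, -3.91)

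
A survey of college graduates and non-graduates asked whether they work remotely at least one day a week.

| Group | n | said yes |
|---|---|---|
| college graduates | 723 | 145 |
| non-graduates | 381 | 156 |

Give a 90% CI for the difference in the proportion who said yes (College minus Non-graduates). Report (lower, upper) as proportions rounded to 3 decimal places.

p̂₁ = 145/723 = 0.2006 and p̂₂ = 156/381 = 0.4094.
SE₁ = √(p̂₁(1−p̂₁)/n₁) = √(0.2006·0.7994/723) = 0.01489; SE₂ = √(0.4094·0.5906/381) = 0.02519.
Independent samples: SE of the difference = √(SE₁² + SE₂²) = √(0.0002217121 + 0.0006345361) = 0.02926.
z* for 90% confidence is 1.645, so the margin of error is 1.645 × 0.02926 = 0.04813.
Point estimate p̂₁ − p̂₂ = 0.2006 − 0.4094 = -0.2088.
-0.2088 ± 0.04813 → (-0.257, -0.161).

(-0.257, -0.161)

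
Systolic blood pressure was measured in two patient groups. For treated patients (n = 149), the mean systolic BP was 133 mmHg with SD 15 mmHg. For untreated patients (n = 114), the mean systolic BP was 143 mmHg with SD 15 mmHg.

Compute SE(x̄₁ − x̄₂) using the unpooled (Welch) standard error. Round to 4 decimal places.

Standard errors of each mean: 15/√149 = 1.2288 and 15/√114 = 1.4049.
SE(x̄₁ − x̄₂) = √(1.2288² + 1.4049²) = 1.8665 for independent samples with unequal variances.

1.8665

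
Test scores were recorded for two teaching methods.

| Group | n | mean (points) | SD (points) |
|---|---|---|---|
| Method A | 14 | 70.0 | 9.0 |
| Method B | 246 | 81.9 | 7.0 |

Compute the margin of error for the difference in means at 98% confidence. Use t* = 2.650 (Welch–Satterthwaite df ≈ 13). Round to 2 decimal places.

6.48

SE₁ = s₁/√n₁ = 9.0/√14 = 2.4054; SE₂ = 7.0/√246 = 0.4463.
Independent samples, unequal variances: SE_diff = √(SE₁² + SE₂²) = √(5.78594916 + 0.19918369) = 2.4465.
t* = 2.650, so margin of error = 2.650 × 2.4465 = 6.4832.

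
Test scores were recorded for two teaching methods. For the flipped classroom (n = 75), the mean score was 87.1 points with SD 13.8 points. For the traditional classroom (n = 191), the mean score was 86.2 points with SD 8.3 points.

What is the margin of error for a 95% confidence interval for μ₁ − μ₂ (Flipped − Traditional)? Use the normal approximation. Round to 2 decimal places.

Per-group SEs: s₁/√n₁ = 13.8/√75 = 1.5935, s₂/√n₂ = 8.3/√191 = 0.6006.
Unpooled SE of the difference: √(2.53924225 + 0.36072036) = 1.7029.
Margin of error = z* · SE = 1.960 × 1.7029 = 3.3377.

3.34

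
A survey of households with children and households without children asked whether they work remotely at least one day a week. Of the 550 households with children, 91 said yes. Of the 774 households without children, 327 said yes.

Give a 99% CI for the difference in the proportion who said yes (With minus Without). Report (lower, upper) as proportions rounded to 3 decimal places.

(-0.318, -0.196)

p̂₁ = 91/550 = 0.1655 and p̂₂ = 327/774 = 0.4225.
SE₁ = √(p̂₁(1−p̂₁)/n₁) = √(0.1655·0.8345/550) = 0.01585; SE₂ = √(0.4225·0.5775/774) = 0.01775.
Independent samples: SE of the difference = √(SE₁² + SE₂²) = √(0.0002512225 + 0.0003150625) = 0.02380.
z* for 99% confidence is 2.576, so the margin of error is 2.576 × 0.02380 = 0.06131.
Point estimate p̂₁ − p̂₂ = 0.1655 − 0.4225 = -0.2570.
-0.2570 ± 0.06131 → (-0.318, -0.196).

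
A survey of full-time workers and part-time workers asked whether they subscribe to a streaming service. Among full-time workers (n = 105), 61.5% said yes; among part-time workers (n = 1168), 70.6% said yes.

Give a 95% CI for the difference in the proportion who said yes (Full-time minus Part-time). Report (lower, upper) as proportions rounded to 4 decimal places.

(-0.1877, 0.0057)

Each SE is √(p̂(1−p̂)/n): √(0.6150·0.3850/105) = 0.04749 and √(0.7060·0.2940/1168) = 0.01333.
SE(p̂₁ − p̂₂) = √(SE₁² + SE₂²) = √(0.0022553001 + 0.0001776889) = 0.04933, since the two samples are independent.
At 95% confidence z* = 1.960; margin = 1.960 × 0.04933 = 0.09669.
The difference is 0.6150 − 0.7060 = -0.0910, so the interval is -0.0910 ± 0.09669 = (-0.1877, 0.0057).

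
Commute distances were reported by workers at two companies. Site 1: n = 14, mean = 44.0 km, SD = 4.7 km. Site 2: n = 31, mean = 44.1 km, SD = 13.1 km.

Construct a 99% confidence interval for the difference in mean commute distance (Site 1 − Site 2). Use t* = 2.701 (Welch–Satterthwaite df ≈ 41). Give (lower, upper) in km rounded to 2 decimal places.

Per-group SEs: s₁/√n₁ = 4.7/√14 = 1.2561, s₂/√n₂ = 13.1/√31 = 2.3528.
Unpooled SE of the difference: √(1.57778721 + 5.53566784) = 2.6671.
Margin of error = t* · SE = 2.701 × 2.6671 = 7.2038.
x̄₁ − x̄₂ = 44.0 − 44.1 = -0.1000.
CI: -0.1000 ± 7.2038 = (-7.30, 7.10).

(-7.30, 7.10)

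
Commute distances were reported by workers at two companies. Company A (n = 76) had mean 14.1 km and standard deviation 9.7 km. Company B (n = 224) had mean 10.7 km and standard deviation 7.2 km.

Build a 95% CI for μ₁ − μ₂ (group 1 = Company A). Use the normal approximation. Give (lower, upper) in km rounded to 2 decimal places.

(1.02, 5.78)

SE₁ = s₁/√n₁ = 9.7/√76 = 1.1127; SE₂ = 7.2/√224 = 0.4811.
Independent samples, unequal variances: SE_diff = √(SE₁² + SE₂²) = √(1.23810129 + 0.23145721) = 1.2123.
z* = 1.960, so margin of error = 1.960 × 1.2123 = 2.3761.
Difference in means = 14.1 − 10.7 = 3.4000.
3.4000 ± 2.3761 → (1.02, 5.78).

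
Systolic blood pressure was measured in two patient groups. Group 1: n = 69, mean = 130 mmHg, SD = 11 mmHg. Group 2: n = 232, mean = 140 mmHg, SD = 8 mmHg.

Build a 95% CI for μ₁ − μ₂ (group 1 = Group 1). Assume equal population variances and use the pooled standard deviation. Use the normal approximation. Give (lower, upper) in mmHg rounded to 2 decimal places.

(-12.36, -7.64)

s_p = √[((n₁−1)s₁² + (n₂−1)s₂²)/(n₁+n₂−2)] = √[(68·11² + 231·8²)/299] = 8.7729.
SE = 8.7729·√(1/69 + 1/232) = 1.2030.
With z* = 1.960, margin = 1.960 × 1.2030 = 2.3579.
x̄₁ − x̄₂ = 130 − 140 = -10.0000; interval -10.0000 ± 2.3579 = (-12.36, -7.64).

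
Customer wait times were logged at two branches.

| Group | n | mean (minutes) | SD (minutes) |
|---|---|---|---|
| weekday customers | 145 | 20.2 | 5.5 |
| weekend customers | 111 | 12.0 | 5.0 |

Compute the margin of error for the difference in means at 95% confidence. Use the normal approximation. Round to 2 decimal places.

SE₁ = s₁/√n₁ = 5.5/√145 = 0.4568; SE₂ = 5.0/√111 = 0.4746.
Independent samples, unequal variances: SE_diff = √(SE₁² + SE₂²) = √(0.20866624 + 0.22524516) = 0.6587.
z* = 1.960, so margin of error = 1.960 × 0.6587 = 1.2911.

1.29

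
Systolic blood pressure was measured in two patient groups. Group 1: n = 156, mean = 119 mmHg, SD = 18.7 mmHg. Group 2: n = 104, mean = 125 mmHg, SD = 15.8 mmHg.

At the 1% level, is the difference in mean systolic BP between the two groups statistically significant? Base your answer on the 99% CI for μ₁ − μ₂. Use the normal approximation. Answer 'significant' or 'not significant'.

significant

SE₁ = s₁/√n₁ = 18.7/√156 = 1.4972; SE₂ = 15.8/√104 = 1.5493.
Independent samples, unequal variances: SE_diff = √(SE₁² + SE₂²) = √(2.24160784 + 2.40033049) = 2.1545.
z* = 2.576, so margin of error = 2.576 × 2.1545 = 5.5500.
Difference in means = 119 − 125 = -6.0000.
-6.0000 ± 5.5500 → (-11.5500, -0.4500).
The interval (-11.5500, -0.4500) does not contain 0, so the difference is significant.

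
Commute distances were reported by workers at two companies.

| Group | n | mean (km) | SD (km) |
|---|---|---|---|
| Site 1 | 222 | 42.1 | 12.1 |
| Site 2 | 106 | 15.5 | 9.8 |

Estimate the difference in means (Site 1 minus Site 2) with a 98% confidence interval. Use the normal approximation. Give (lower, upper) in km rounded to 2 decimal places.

(23.69, 29.51)

Standard errors of each mean: 12.1/√222 = 0.8121 and 9.8/√106 = 0.9519.
SE(x̄₁ − x̄₂) = √(0.8121² + 0.9519²) = 1.2512 for independent samples with unequal variances.
With z* = 2.326, the margin is 2.326 × 1.2512 = 2.9103.
x̄₁ − x̄₂ = 42.1 − 15.5 = 26.6000; the interval is 26.6000 ± 2.9103 = (23.69, 29.51).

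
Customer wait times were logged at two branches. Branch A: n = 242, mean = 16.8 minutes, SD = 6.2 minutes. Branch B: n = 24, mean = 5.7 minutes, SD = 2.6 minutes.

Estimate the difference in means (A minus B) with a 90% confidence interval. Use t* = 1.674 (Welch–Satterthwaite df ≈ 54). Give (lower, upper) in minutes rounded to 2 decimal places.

(9.99, 12.21)

Per-group SEs: s₁/√n₁ = 6.2/√242 = 0.3986, s₂/√n₂ = 2.6/√24 = 0.5307.
Unpooled SE of the difference: √(0.15888196 + 0.28164249) = 0.6637.
Margin of error = t* · SE = 1.674 × 0.6637 = 1.1110.
x̄₁ − x̄₂ = 16.8 − 5.7 = 11.1000.
CI: 11.1000 ± 1.1110 = (9.99, 12.21).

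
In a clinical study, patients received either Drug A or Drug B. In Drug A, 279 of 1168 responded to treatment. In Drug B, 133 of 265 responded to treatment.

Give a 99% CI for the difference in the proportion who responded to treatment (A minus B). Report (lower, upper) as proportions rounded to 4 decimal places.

(-0.3484, -0.1776)

First, p̂₁ = 279/1168 = 0.2389; p̂₂ = 133/265 = 0.5019.
The two standard errors are √(0.2389×0.7611/1168) = 0.01248 and √(0.5019×0.4981/265) = 0.03071.
Because the samples are independent, SE_diff = √(0.01248² + 0.03071²) = 0.03315.
Using z* = 2.576 for 99%, ME = 2.576 × 0.03315 = 0.08539.
p̂₁ − p̂₂ = -0.2630; interval -0.2630 ± 0.08539 gives (-0.3484, -0.1776).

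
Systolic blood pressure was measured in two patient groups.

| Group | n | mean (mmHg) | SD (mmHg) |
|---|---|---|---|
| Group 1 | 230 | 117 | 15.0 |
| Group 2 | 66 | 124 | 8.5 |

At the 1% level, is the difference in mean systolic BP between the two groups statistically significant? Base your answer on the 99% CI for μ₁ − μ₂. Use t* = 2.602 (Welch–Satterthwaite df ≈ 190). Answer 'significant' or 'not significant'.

significant

Standard errors of each mean: 15.0/√230 = 0.9891 and 8.5/√66 = 1.0463.
SE(x̄₁ − x̄₂) = √(0.9891² + 1.0463²) = 1.4398 for independent samples with unequal variances.
With t* = 2.602, the margin is 2.602 × 1.4398 = 3.7464.
x̄₁ − x̄₂ = 117 − 124 = -7.0000; the interval is -7.0000 ± 3.7464 = (-10.7464, -3.2536).
The interval (-10.7464, -3.2536) does not contain 0, so the difference is significant.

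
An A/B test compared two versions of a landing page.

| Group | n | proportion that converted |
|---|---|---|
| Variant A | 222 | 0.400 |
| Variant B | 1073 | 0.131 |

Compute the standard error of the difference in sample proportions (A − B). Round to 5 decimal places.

0.03446

SE₁ = √(p̂₁(1−p̂₁)/n₁) = √(0.4000·0.6000/222) = 0.03288; SE₂ = √(0.1310·0.8690/1073) = 0.01030.
Independent samples: SE of the difference = √(SE₁² + SE₂²) = √(0.0010810944 + 0.00010609) = 0.03446.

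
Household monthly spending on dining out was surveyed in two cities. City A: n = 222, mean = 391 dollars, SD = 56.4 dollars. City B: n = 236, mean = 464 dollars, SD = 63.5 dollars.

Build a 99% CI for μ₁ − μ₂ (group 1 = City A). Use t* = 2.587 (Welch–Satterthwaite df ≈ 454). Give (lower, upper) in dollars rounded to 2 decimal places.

(-87.50, -58.50)

Standard errors of each mean: 56.4/√222 = 3.7853 and 63.5/√236 = 4.1335.
SE(x̄₁ − x̄₂) = √(3.7853² + 4.1335²) = 5.6048 for independent samples with unequal variances.
With t* = 2.587, the margin is 2.587 × 5.6048 = 14.4996.
x̄₁ − x̄₂ = 391 − 464 = -73.0000; the interval is -73.0000 ± 14.4996 = (-87.50, -58.50).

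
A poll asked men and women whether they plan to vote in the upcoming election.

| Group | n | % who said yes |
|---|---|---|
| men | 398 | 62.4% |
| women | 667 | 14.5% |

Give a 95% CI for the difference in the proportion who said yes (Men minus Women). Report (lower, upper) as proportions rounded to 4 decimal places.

(0.4244, 0.5336)

SE₁ = √(p̂₁(1−p̂₁)/n₁) = √(0.6240·0.3760/398) = 0.02428; SE₂ = √(0.1450·0.8550/667) = 0.01363.
Independent samples: SE of the difference = √(SE₁² + SE₂²) = √(0.0005895184 + 0.0001857769) = 0.02784.
z* for 95% confidence is 1.960, so the margin of error is 1.960 × 0.02784 = 0.05457.
Point estimate p̂₁ − p̂₂ = 0.6240 − 0.1450 = 0.4790.
0.4790 ± 0.05457 → (0.4244, 0.5336).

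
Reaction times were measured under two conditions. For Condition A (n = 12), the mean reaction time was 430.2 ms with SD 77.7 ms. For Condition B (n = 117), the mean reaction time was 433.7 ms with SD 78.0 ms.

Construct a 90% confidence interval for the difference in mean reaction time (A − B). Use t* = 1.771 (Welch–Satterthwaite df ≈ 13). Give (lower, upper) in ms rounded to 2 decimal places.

(-45.23, 38.23)

Per-group SEs: s₁/√n₁ = 77.7/√12 = 22.4301, s₂/√n₂ = 78.0/√117 = 7.2111.
Unpooled SE of the difference: √(503.10938601 + 51.99996321) = 23.5608.
Margin of error = t* · SE = 1.771 × 23.5608 = 41.7262.
x̄₁ − x̄₂ = 430.2 − 433.7 = -3.5000.
CI: -3.5000 ± 41.7262 = (-45.23, 38.23).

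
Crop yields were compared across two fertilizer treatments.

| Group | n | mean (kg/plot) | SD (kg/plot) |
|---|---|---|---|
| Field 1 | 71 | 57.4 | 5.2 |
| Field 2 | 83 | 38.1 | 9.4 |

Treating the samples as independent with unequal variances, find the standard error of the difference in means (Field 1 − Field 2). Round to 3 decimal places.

1.202

Per-group SEs: s₁/√n₁ = 5.2/√71 = 0.6171, s₂/√n₂ = 9.4/√83 = 1.0318.
Unpooled SE of the difference: √(0.38081241 + 1.06461124) = 1.2023.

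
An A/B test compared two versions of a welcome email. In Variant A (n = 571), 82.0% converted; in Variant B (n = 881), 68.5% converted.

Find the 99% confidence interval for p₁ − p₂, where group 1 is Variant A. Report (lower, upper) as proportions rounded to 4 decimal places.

SE₁ = √(p̂₁(1−p̂₁)/n₁) = √(0.8200·0.1800/571) = 0.01608; SE₂ = √(0.6850·0.3150/881) = 0.01565.
Independent samples: SE of the difference = √(SE₁² + SE₂²) = √(0.0002585664 + 0.0002449225) = 0.02244.
z* for 99% confidence is 2.576, so the margin of error is 2.576 × 0.02244 = 0.05781.
Point estimate p̂₁ − p̂₂ = 0.8200 − 0.6850 = 0.1350.
0.1350 ± 0.05781 → (0.0772, 0.1928).

(0.0772, 0.1928)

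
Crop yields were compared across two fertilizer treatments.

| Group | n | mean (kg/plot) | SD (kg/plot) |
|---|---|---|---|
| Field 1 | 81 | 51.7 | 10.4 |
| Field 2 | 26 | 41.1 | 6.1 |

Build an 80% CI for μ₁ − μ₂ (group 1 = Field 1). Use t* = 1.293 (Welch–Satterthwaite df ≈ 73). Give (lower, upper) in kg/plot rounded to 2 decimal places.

Per-group SEs: s₁/√n₁ = 10.4/√81 = 1.1556, s₂/√n₂ = 6.1/√26 = 1.1963.
Unpooled SE of the difference: √(1.33541136 + 1.43113369) = 1.6633.
Margin of error = t* · SE = 1.293 × 1.6633 = 2.1506.
x̄₁ − x̄₂ = 51.7 − 41.1 = 10.6000.
CI: 10.6000 ± 2.1506 = (8.45, 12.75).

(8.45, 12.75)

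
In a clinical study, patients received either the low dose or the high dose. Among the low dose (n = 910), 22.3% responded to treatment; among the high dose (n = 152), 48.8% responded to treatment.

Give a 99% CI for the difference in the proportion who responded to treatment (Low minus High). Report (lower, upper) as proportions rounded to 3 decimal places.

(-0.375, -0.155)

SE₁ = √(p̂₁(1−p̂₁)/n₁) = √(0.2230·0.7770/910) = 0.01380; SE₂ = √(0.4880·0.5120/152) = 0.04054.
Independent samples: SE of the difference = √(SE₁² + SE₂²) = √(0.00019044 + 0.0016434916) = 0.04282.
z* for 99% confidence is 2.576, so the margin of error is 2.576 × 0.04282 = 0.11030.
Point estimate p̂₁ − p̂₂ = 0.2230 − 0.4880 = -0.2650.
-0.2650 ± 0.11030 → (-0.375, -0.155).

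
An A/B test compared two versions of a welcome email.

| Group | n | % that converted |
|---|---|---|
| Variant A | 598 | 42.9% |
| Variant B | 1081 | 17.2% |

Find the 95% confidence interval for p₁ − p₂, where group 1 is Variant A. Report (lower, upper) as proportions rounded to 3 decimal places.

(0.211, 0.303)

SE₁ = √(p̂₁(1−p̂₁)/n₁) = √(0.4290·0.5710/598) = 0.02024; SE₂ = √(0.1720·0.8280/1081) = 0.01148.
Independent samples: SE of the difference = √(SE₁² + SE₂²) = √(0.0004096576 + 0.0001317904) = 0.02327.
z* for 95% confidence is 1.960, so the margin of error is 1.960 × 0.02327 = 0.04561.
Point estimate p̂₁ − p̂₂ = 0.4290 − 0.1720 = 0.2570.
0.2570 ± 0.04561 → (0.211, 0.303).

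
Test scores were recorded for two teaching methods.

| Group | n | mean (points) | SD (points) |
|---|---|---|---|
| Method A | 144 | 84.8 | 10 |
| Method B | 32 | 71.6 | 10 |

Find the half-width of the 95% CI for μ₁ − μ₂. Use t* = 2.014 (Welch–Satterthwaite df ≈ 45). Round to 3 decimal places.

3.936

Per-group SEs: s₁/√n₁ = 10/√144 = 0.8333, s₂/√n₂ = 10/√32 = 1.7678.
Unpooled SE of the difference: √(0.69438889 + 3.12511684) = 1.9544.
Margin of error = t* · SE = 2.014 × 1.9544 = 3.9362.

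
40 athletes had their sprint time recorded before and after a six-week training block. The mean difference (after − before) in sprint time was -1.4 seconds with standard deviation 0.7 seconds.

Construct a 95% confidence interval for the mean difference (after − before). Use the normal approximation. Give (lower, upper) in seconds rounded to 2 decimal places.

(-1.62, -1.18)

Paired design: SE = s_d/√n = 0.7/√40 = 0.1107.
z* = 1.960; margin of error = 1.960 × 0.1107 = 0.2170.
-1.4 ± 0.2170 → (-1.62, -1.18).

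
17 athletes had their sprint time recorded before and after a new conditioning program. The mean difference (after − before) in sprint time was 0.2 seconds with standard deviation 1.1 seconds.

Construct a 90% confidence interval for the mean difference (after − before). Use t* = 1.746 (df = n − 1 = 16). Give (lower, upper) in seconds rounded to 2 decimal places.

(-0.27, 0.67)

Paired design: SE = s_d/√n = 1.1/√17 = 0.2668.
t* = 1.746; margin of error = 1.746 × 0.2668 = 0.4658.
0.2 ± 0.4658 → (-0.27, 0.67).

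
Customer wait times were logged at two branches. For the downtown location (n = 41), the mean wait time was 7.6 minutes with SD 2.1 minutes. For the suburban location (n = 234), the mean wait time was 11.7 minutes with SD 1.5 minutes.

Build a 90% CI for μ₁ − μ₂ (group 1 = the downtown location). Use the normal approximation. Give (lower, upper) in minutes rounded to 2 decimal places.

Per-group SEs: s₁/√n₁ = 2.1/√41 = 0.3280, s₂/√n₂ = 1.5/√234 = 0.0981.
Unpooled SE of the difference: √(0.107584 + 0.00962361) = 0.3424.
Margin of error = z* · SE = 1.645 × 0.3424 = 0.5632.
x̄₁ − x̄₂ = 7.6 − 11.7 = -4.1000.
CI: -4.1000 ± 0.5632 = (-4.66, -3.54).

(-4.66, -3.54)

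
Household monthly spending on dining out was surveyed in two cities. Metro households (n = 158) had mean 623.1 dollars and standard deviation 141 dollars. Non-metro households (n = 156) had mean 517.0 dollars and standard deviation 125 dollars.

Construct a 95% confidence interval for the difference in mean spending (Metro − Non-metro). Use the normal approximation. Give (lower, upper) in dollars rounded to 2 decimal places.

Per-group SEs: s₁/√n₁ = 141/√158 = 11.2174, s₂/√n₂ = 125/√156 = 10.0080.
Unpooled SE of the difference: √(125.83006276 + 100.160064) = 15.0330.
Margin of error = z* · SE = 1.960 × 15.0330 = 29.4647.
x̄₁ − x̄₂ = 623.1 − 517.0 = 106.1000.
CI: 106.1000 ± 29.4647 = (76.64, 135.56).

(76.64, 135.56)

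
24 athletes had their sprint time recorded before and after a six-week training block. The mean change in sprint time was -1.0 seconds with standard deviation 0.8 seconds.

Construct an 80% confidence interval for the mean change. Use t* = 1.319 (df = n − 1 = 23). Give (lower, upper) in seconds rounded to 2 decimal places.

(-1.22, -0.78)

Paired design: SE = s_d/√n = 0.8/√24 = 0.1633.
t* = 1.319; margin of error = 1.319 × 0.1633 = 0.2154.
-1.0 ± 0.2154 → (-1.22, -0.78).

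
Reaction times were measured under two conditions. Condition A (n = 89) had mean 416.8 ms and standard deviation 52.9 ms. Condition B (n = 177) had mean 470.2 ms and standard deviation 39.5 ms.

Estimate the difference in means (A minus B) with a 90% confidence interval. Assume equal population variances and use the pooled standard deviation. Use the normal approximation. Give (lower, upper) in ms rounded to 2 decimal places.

s_p = √[((n₁−1)s₁² + (n₂−1)s₂²)/(n₁+n₂−2)] = √[(88·52.9² + 176·39.5²)/264] = 44.4181.
SE = 44.4181·√(1/89 + 1/177) = 5.7719.
With z* = 1.645, margin = 1.645 × 5.7719 = 9.4948.
x̄₁ − x̄₂ = 416.8 − 470.2 = -53.4000; interval -53.4000 ± 9.4948 = (-62.89, -43.91).

(-62.89, -43.91)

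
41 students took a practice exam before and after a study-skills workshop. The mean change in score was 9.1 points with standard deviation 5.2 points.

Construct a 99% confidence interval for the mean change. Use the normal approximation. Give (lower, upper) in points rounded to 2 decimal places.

Paired design: SE = s_d/√n = 5.2/√41 = 0.8121.
z* = 2.576; margin of error = 2.576 × 0.8121 = 2.0920.
9.1 ± 2.0920 → (7.01, 11.19).

(7.01, 11.19)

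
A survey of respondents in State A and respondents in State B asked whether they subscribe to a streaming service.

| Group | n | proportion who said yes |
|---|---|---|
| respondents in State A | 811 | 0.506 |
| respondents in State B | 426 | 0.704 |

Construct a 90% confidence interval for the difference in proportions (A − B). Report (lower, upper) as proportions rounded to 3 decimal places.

SE₁ = √(p̂₁(1−p̂₁)/n₁) = √(0.5060·0.4940/811) = 0.01756; SE₂ = √(0.7040·0.2960/426) = 0.02212.
Independent samples: SE of the difference = √(SE₁² + SE₂²) = √(0.0003083536 + 0.0004892944) = 0.02824.
z* for 90% confidence is 1.645, so the margin of error is 1.645 × 0.02824 = 0.04645.
Point estimate p̂₁ − p̂₂ = 0.5060 − 0.7040 = -0.1980.
-0.1980 ± 0.04645 → (-0.244, -0.152).

(-0.244, -0.152)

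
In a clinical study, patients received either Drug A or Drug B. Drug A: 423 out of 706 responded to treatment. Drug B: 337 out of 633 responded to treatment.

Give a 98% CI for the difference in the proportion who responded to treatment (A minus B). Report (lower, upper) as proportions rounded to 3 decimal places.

(0.004, 0.130)

First, p̂₁ = 423/706 = 0.5992; p̂₂ = 337/633 = 0.5324.
The two standard errors are √(0.5992×0.4008/706) = 0.01844 and √(0.5324×0.4676/633) = 0.01983.
Because the samples are independent, SE_diff = √(0.01844² + 0.01983²) = 0.02708.
Using z* = 2.326 for 98%, ME = 2.326 × 0.02708 = 0.06299.
p̂₁ − p̂₂ = 0.0668; interval 0.0668 ± 0.06299 gives (0.004, 0.130).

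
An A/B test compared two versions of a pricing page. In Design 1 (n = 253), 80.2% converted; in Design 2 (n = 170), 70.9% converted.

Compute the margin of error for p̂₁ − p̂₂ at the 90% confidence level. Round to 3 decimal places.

The two standard errors are √(0.8020×0.1980/253) = 0.02505 and √(0.7090×0.2910/170) = 0.03484.
Because the samples are independent, SE_diff = √(0.02505² + 0.03484²) = 0.04291.
Using z* = 1.645 for 90%, ME = 1.645 × 0.04291 = 0.07059.

0.071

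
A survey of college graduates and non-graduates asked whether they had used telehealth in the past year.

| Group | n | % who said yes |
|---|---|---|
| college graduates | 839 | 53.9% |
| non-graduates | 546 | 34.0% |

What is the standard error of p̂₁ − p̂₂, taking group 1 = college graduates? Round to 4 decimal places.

SE₁ = √(p̂₁(1−p̂₁)/n₁) = √(0.5390·0.4610/839) = 0.01721; SE₂ = √(0.3400·0.6600/546) = 0.02027.
Independent samples: SE of the difference = √(SE₁² + SE₂²) = √(0.0002961841 + 0.0004108729) = 0.02659.

0.0266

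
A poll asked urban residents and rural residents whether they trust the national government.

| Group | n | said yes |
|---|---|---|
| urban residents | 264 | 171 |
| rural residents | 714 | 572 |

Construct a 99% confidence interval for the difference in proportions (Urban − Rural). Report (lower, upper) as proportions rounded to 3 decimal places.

Sample proportions: 171/264 = 0.6477, 572/714 = 0.8011.
Each SE is √(p̂(1−p̂)/n): √(0.6477·0.3523/264) = 0.02940 and √(0.8011·0.1989/714) = 0.01494.
SE(p̂₁ − p̂₂) = √(SE₁² + SE₂²) = √(0.00086436 + 0.0002232036) = 0.03298, since the two samples are independent.
At 99% confidence z* = 2.576; margin = 2.576 × 0.03298 = 0.08496.
The difference is 0.6477 − 0.8011 = -0.1534, so the interval is -0.1534 ± 0.08496 = (-0.238, -0.068).

(-0.238, -0.068)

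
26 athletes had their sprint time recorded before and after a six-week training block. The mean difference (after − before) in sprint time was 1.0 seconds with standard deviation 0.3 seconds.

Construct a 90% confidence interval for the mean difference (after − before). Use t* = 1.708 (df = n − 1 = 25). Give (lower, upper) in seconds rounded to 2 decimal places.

(0.90, 1.10)

This is a matched-pairs design, so SE = s_d/√n = 0.3/√26 = 0.0588.
Margin = 1.708 × 0.0588 = 0.1004; the interval is 1.0 ± 0.1004 = (0.90, 1.10).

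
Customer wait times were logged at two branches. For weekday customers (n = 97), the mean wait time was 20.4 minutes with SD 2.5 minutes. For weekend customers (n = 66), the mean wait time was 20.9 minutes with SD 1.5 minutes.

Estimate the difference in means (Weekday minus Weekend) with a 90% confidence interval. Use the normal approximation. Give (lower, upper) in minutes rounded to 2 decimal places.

SE₁ = s₁/√n₁ = 2.5/√97 = 0.2538; SE₂ = 1.5/√66 = 0.1846.
Independent samples, unequal variances: SE_diff = √(SE₁² + SE₂²) = √(0.06441444 + 0.03407716) = 0.3138.
z* = 1.645, so margin of error = 1.645 × 0.3138 = 0.5162.
Difference in means = 20.4 − 20.9 = -0.5000.
-0.5000 ± 0.5162 → (-1.02, 0.02).

(-1.02, 0.02)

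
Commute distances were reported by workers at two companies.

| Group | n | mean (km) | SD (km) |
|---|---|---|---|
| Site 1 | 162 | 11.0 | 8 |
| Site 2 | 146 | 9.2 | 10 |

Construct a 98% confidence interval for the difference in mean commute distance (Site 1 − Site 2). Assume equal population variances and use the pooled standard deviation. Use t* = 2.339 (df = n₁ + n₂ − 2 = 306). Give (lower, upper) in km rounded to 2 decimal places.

(-0.60, 4.20)

s_p = √[((n₁−1)s₁² + (n₂−1)s₂²)/(n₁+n₂−2)] = √[(161·8² + 145·10²)/306] = 9.0033.
SE = 9.0033·√(1/162 + 1/146) = 1.0274.
With t* = 2.339, margin = 2.339 × 1.0274 = 2.4031.
x̄₁ − x̄₂ = 11.0 − 9.2 = 1.8000; interval 1.8000 ± 2.4031 = (-0.60, 4.20).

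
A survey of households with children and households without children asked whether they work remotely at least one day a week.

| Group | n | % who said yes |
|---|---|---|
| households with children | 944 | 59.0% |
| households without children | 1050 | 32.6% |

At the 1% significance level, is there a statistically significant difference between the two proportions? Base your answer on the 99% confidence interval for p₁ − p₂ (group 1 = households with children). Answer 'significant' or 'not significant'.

Each SE is √(p̂(1−p̂)/n): √(0.5900·0.4100/944) = 0.01601 and √(0.3260·0.6740/1050) = 0.01447.
SE(p̂₁ − p̂₂) = √(SE₁² + SE₂²) = √(0.0002563201 + 0.0002093809) = 0.02158, since the two samples are independent.
At 99% confidence z* = 2.576; margin = 2.576 × 0.02158 = 0.05559.
The difference is 0.5900 − 0.3260 = 0.2640, so the interval is 0.2640 ± 0.05559 = (0.20841, 0.31959).
The interval (0.20841, 0.31959) does not contain 0, so the difference is significant.

significant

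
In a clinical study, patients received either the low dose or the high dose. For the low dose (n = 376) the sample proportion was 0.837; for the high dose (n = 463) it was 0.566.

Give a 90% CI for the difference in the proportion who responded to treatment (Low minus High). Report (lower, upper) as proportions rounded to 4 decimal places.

(0.2218, 0.3202)

Each SE is √(p̂(1−p̂)/n): √(0.8370·0.1630/376) = 0.01905 and √(0.5660·0.4340/463) = 0.02303.
SE(p̂₁ − p̂₂) = √(SE₁² + SE₂²) = √(0.0003629025 + 0.0005303809) = 0.02989, since the two samples are independent.
At 90% confidence z* = 1.645; margin = 1.645 × 0.02989 = 0.04917.
The difference is 0.8370 − 0.5660 = 0.2710, so the interval is 0.2710 ± 0.04917 = (0.2218, 0.3202).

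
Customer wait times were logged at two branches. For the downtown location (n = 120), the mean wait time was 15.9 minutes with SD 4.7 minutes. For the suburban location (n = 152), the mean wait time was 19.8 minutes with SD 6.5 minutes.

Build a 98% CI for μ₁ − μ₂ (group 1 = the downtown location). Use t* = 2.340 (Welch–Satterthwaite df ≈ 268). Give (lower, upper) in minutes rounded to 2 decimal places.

SE₁ = s₁/√n₁ = 4.7/√120 = 0.4290; SE₂ = 6.5/√152 = 0.5272.
Independent samples, unequal variances: SE_diff = √(SE₁² + SE₂²) = √(0.184041 + 0.27793984) = 0.6797.
t* = 2.340, so margin of error = 2.340 × 0.6797 = 1.5905.
Difference in means = 15.9 − 19.8 = -3.9000.
-3.9000 ± 1.5905 → (-5.49, -2.31).

(-5.49, -2.31)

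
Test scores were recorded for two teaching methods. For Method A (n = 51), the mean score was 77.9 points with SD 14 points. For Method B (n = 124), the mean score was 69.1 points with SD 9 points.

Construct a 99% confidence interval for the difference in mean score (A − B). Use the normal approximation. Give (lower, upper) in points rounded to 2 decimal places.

(3.34, 14.26)

SE₁ = s₁/√n₁ = 14/√51 = 1.9604; SE₂ = 9/√124 = 0.8082.
Independent samples, unequal variances: SE_diff = √(SE₁² + SE₂²) = √(3.84316816 + 0.65318724) = 2.1205.
z* = 2.576, so margin of error = 2.576 × 2.1205 = 5.4624.
Difference in means = 77.9 − 69.1 = 8.8000.
8.8000 ± 5.4624 → (3.34, 14.26).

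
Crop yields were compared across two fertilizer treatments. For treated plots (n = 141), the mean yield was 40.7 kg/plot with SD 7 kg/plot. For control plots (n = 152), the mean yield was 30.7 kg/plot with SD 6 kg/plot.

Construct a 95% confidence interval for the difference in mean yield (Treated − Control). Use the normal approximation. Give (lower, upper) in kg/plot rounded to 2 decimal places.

SE₁ = s₁/√n₁ = 7/√141 = 0.5895; SE₂ = 6/√152 = 0.4867.
Independent samples, unequal variances: SE_diff = √(SE₁² + SE₂²) = √(0.34751025 + 0.23687689) = 0.7645.
z* = 1.960, so margin of error = 1.960 × 0.7645 = 1.4984.
Difference in means = 40.7 − 30.7 = 10.0000.
10.0000 ± 1.4984 → (8.50, 11.50).

(8.50, 11.50)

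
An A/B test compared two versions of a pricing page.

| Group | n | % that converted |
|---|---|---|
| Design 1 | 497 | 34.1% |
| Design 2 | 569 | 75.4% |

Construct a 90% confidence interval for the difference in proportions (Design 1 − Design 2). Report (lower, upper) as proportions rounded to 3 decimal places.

(-0.459, -0.367)

SE₁ = √(p̂₁(1−p̂₁)/n₁) = √(0.3410·0.6590/497) = 0.02126; SE₂ = √(0.7540·0.2460/569) = 0.01805.
Independent samples: SE of the difference = √(SE₁² + SE₂²) = √(0.0004519876 + 0.0003258025) = 0.02789.
z* for 90% confidence is 1.645, so the margin of error is 1.645 × 0.02789 = 0.04588.
Point estimate p̂₁ − p̂₂ = 0.3410 − 0.7540 = -0.4130.
-0.4130 ± 0.04588 → (-0.459, -0.367).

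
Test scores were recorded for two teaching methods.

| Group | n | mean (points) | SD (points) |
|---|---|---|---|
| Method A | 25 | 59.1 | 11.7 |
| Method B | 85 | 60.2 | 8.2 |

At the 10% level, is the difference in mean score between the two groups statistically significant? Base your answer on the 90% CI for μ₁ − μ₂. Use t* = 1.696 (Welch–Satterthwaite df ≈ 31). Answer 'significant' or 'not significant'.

SE₁ = s₁/√n₁ = 11.7/√25 = 2.3400; SE₂ = 8.2/√85 = 0.8894.
Independent samples, unequal variances: SE_diff = √(SE₁² + SE₂²) = √(5.4756 + 0.79103236) = 2.5033.
t* = 1.696, so margin of error = 1.696 × 2.5033 = 4.2456.
Difference in means = 59.1 − 60.2 = -1.1000.
-1.1000 ± 4.2456 → (-5.3456, 3.1456).
The interval (-5.3456, 3.1456) contains 0, so the difference is not significant.

not significant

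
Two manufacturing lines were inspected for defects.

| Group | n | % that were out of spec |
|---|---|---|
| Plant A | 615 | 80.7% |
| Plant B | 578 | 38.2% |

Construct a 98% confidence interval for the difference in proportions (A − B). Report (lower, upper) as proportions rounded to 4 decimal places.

SE₁ = √(p̂₁(1−p̂₁)/n₁) = √(0.8070·0.1930/615) = 0.01591; SE₂ = √(0.3820·0.6180/578) = 0.02021.
Independent samples: SE of the difference = √(SE₁² + SE₂²) = √(0.0002531281 + 0.0004084441) = 0.02572.
z* for 98% confidence is 2.326, so the margin of error is 2.326 × 0.02572 = 0.05982.
Point estimate p̂₁ − p̂₂ = 0.8070 − 0.3820 = 0.4250.
0.4250 ± 0.05982 → (0.3652, 0.4848).

(0.3652, 0.4848)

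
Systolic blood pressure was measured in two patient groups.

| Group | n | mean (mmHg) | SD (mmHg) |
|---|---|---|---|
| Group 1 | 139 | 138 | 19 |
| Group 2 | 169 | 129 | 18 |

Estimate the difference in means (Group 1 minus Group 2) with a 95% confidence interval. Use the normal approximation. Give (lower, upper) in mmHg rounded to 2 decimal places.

SE₁ = s₁/√n₁ = 19/√139 = 1.6116; SE₂ = 18/√169 = 1.3846.
Independent samples, unequal variances: SE_diff = √(SE₁² + SE₂²) = √(2.59725456 + 1.91711716) = 2.1247.
z* = 1.960, so margin of error = 1.960 × 2.1247 = 4.1644.
Difference in means = 138 − 129 = 9.0000.
9.0000 ± 4.1644 → (4.84, 13.16).

(4.84, 13.16)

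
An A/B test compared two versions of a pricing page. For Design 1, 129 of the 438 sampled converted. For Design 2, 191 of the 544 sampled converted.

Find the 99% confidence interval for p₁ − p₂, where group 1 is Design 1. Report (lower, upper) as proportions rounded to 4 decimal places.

First, p̂₁ = 129/438 = 0.2945; p̂₂ = 191/544 = 0.3511.
The two standard errors are √(0.2945×0.7055/438) = 0.02178 and √(0.3511×0.6489/544) = 0.02046.
Because the samples are independent, SE_diff = √(0.02178² + 0.02046²) = 0.02988.
Using z* = 2.576 for 99%, ME = 2.576 × 0.02988 = 0.07697.
p̂₁ − p̂₂ = -0.0566; interval -0.0566 ± 0.07697 gives (-0.1336, 0.0204).

(-0.1336, 0.0204)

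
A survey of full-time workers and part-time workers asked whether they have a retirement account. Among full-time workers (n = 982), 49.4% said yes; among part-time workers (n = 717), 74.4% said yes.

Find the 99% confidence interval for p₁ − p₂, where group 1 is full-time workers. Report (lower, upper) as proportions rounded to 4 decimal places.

(-0.3088, -0.1912)

SE₁ = √(p̂₁(1−p̂₁)/n₁) = √(0.4940·0.5060/982) = 0.01595; SE₂ = √(0.7440·0.2560/717) = 0.01630.
Independent samples: SE of the difference = √(SE₁² + SE₂²) = √(0.0002544025 + 0.00026569) = 0.02281.
z* for 99% confidence is 2.576, so the margin of error is 2.576 × 0.02281 = 0.05876.
Point estimate p̂₁ − p̂₂ = 0.4940 − 0.7440 = -0.2500.
-0.2500 ± 0.05876 → (-0.3088, -0.1912).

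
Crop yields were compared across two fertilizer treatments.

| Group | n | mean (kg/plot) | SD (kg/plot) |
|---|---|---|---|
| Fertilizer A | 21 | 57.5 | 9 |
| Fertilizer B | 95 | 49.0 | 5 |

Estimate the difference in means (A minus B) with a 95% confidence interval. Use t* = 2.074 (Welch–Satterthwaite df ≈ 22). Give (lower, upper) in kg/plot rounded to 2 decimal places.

(4.29, 12.71)

Standard errors of each mean: 9/√21 = 1.9640 and 5/√95 = 0.5130.
SE(x̄₁ − x̄₂) = √(1.9640² + 0.5130²) = 2.0299 for independent samples with unequal variances.
With t* = 2.074, the margin is 2.074 × 2.0299 = 4.2100.
x̄₁ − x̄₂ = 57.5 − 49.0 = 8.5000; the interval is 8.5000 ± 4.2100 = (4.29, 12.71).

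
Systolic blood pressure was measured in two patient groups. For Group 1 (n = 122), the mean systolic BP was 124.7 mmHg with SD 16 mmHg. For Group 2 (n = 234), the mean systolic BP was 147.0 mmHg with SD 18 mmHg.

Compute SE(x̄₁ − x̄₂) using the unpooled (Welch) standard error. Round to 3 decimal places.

1.866

Per-group SEs: s₁/√n₁ = 16/√122 = 1.4486, s₂/√n₂ = 18/√234 = 1.1767.
Unpooled SE of the difference: √(2.09844196 + 1.38462289) = 1.8663.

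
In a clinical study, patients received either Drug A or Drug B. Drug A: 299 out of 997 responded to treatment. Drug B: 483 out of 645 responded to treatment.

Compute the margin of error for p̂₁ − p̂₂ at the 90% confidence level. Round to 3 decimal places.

0.037

p̂₁ = 299/997 = 0.2999 and p̂₂ = 483/645 = 0.7488.
SE₁ = √(p̂₁(1−p̂₁)/n₁) = √(0.2999·0.7001/997) = 0.01451; SE₂ = √(0.7488·0.2512/645) = 0.01708.
Independent samples: SE of the difference = √(SE₁² + SE₂²) = √(0.0002105401 + 0.0002917264) = 0.02241.
z* for 90% confidence is 1.645, so the margin of error is 1.645 × 0.02241 = 0.03686.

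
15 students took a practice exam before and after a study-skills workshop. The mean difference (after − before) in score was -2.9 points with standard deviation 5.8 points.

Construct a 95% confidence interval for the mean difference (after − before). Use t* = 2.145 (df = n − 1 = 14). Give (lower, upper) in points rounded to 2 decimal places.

This is a matched-pairs design, so SE = s_d/√n = 5.8/√15 = 1.4976.
Margin = 2.145 × 1.4976 = 3.2124; the interval is -2.9 ± 3.2124 = (-6.11, 0.31).

(-6.11, 0.31)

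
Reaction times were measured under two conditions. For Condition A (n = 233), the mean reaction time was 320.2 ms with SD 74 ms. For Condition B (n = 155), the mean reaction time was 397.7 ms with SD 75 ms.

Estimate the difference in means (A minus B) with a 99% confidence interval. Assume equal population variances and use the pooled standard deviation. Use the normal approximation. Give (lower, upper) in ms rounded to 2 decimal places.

(-97.37, -57.63)

s_p = √[((n₁−1)s₁² + (n₂−1)s₂²)/(n₁+n₂−2)] = √[(232·74² + 154·75²)/386] = 74.4006.
SE = 74.4006·√(1/233 + 1/155) = 7.7117.
With z* = 2.576, margin = 2.576 × 7.7117 = 19.8653.
x̄₁ − x̄₂ = 320.2 − 397.7 = -77.5000; interval -77.5000 ± 19.8653 = (-97.37, -57.63).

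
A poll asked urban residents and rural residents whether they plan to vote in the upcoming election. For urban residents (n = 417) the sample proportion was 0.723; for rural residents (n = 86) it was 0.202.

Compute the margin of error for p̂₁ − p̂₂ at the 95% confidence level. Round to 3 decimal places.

0.095

The two standard errors are √(0.7230×0.2770/417) = 0.02191 and √(0.2020×0.7980/86) = 0.04329.
Because the samples are independent, SE_diff = √(0.02191² + 0.04329²) = 0.04852.
Using z* = 1.960 for 95%, ME = 1.960 × 0.04852 = 0.09510.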